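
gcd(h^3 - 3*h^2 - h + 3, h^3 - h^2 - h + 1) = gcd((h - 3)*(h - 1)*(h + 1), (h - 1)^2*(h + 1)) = h^2 - 1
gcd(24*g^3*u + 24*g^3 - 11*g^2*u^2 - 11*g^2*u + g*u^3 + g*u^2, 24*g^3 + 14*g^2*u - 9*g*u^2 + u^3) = 1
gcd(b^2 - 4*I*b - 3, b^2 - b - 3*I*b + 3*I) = b - 3*I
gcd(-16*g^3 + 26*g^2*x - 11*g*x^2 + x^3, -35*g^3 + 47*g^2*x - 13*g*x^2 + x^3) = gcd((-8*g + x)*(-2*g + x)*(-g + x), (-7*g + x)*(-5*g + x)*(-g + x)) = -g + x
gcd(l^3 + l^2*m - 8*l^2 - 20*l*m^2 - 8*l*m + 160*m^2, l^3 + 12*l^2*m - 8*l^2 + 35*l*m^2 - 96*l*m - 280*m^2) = l^2 + 5*l*m - 8*l - 40*m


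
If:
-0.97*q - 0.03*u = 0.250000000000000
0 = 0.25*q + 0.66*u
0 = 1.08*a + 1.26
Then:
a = -1.17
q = -0.26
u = 0.10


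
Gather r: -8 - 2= -10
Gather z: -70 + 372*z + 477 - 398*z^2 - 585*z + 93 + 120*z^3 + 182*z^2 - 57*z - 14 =120*z^3 - 216*z^2 - 270*z + 486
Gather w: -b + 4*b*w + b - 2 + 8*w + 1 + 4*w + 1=w*(4*b + 12)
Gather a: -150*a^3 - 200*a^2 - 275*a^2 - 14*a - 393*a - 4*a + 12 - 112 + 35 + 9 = -150*a^3 - 475*a^2 - 411*a - 56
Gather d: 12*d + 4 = 12*d + 4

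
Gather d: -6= -6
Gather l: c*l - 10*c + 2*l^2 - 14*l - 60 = -10*c + 2*l^2 + l*(c - 14) - 60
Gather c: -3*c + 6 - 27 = -3*c - 21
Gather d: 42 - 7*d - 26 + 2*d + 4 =20 - 5*d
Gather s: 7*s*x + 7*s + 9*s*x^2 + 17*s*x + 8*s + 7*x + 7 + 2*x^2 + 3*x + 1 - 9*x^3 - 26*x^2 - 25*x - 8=s*(9*x^2 + 24*x + 15) - 9*x^3 - 24*x^2 - 15*x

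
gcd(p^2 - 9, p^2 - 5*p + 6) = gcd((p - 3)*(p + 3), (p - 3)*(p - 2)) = p - 3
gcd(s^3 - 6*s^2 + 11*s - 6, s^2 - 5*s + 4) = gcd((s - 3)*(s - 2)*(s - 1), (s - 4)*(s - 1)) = s - 1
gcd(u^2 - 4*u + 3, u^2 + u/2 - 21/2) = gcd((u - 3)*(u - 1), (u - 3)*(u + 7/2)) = u - 3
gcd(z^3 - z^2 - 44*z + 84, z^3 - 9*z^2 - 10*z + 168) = z - 6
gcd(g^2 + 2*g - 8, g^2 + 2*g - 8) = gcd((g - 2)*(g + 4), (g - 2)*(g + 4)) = g^2 + 2*g - 8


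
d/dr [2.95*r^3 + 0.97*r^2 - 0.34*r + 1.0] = 8.85*r^2 + 1.94*r - 0.34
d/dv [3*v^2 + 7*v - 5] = 6*v + 7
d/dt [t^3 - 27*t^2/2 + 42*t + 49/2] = 3*t^2 - 27*t + 42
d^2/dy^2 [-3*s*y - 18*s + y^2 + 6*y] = 2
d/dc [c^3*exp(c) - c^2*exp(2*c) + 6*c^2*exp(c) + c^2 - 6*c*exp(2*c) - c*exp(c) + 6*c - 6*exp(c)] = c^3*exp(c) - 2*c^2*exp(2*c) + 9*c^2*exp(c) - 14*c*exp(2*c) + 11*c*exp(c) + 2*c - 6*exp(2*c) - 7*exp(c) + 6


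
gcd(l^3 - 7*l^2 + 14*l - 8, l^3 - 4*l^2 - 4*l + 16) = l^2 - 6*l + 8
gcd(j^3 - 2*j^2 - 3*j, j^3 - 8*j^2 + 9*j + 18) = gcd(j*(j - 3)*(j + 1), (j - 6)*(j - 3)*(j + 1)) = j^2 - 2*j - 3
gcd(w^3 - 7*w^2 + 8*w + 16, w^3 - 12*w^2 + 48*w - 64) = w^2 - 8*w + 16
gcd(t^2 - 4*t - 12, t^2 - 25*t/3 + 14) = t - 6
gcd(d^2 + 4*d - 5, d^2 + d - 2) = d - 1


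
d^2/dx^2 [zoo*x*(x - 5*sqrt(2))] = nan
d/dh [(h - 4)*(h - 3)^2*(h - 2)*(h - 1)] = 5*h^4 - 52*h^3 + 195*h^2 - 310*h + 174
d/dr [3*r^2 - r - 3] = 6*r - 1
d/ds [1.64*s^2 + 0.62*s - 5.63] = 3.28*s + 0.62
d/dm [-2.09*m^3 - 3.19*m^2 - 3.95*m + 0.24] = -6.27*m^2 - 6.38*m - 3.95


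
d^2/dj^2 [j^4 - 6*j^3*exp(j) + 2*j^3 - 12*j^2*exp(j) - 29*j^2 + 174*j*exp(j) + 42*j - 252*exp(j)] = -6*j^3*exp(j) - 48*j^2*exp(j) + 12*j^2 + 90*j*exp(j) + 12*j + 72*exp(j) - 58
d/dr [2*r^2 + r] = 4*r + 1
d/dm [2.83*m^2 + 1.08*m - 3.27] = 5.66*m + 1.08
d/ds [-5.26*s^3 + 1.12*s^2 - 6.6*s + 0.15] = -15.78*s^2 + 2.24*s - 6.6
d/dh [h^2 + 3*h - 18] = 2*h + 3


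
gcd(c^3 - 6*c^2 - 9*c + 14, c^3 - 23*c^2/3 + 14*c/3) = c - 7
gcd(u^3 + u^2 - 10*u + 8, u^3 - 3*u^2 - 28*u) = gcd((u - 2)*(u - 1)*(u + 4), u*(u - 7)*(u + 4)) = u + 4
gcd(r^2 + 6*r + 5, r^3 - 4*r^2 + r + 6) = r + 1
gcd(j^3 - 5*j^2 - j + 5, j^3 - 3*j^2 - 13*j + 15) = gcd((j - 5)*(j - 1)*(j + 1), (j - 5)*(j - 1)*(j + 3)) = j^2 - 6*j + 5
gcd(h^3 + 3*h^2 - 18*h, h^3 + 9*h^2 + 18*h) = h^2 + 6*h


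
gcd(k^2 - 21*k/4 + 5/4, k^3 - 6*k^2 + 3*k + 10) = k - 5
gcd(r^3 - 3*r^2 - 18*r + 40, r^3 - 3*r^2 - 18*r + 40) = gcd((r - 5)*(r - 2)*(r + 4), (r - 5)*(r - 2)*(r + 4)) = r^3 - 3*r^2 - 18*r + 40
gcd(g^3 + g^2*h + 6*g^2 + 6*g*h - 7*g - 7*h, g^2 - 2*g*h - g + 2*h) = g - 1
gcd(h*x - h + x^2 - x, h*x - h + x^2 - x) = h*x - h + x^2 - x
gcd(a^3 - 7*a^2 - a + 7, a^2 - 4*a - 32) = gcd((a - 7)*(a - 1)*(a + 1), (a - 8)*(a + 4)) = 1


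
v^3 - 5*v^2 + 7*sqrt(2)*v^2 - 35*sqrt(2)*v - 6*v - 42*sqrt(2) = (v - 6)*(v + 1)*(v + 7*sqrt(2))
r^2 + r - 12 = (r - 3)*(r + 4)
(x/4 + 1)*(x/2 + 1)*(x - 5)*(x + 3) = x^4/8 + x^3/2 - 19*x^2/8 - 53*x/4 - 15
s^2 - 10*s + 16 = (s - 8)*(s - 2)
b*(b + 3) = b^2 + 3*b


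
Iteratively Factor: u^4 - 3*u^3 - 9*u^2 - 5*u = (u - 5)*(u^3 + 2*u^2 + u) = (u - 5)*(u + 1)*(u^2 + u) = (u - 5)*(u + 1)^2*(u)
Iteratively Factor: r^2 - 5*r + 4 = (r - 1)*(r - 4)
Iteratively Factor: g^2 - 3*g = (g - 3)*(g)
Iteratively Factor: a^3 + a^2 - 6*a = (a + 3)*(a^2 - 2*a) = (a - 2)*(a + 3)*(a)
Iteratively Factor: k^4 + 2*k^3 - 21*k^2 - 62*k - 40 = (k + 2)*(k^3 - 21*k - 20) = (k + 1)*(k + 2)*(k^2 - k - 20) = (k - 5)*(k + 1)*(k + 2)*(k + 4)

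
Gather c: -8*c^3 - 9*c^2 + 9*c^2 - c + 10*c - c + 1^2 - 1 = -8*c^3 + 8*c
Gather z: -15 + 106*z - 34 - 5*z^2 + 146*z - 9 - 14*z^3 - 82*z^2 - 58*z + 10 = -14*z^3 - 87*z^2 + 194*z - 48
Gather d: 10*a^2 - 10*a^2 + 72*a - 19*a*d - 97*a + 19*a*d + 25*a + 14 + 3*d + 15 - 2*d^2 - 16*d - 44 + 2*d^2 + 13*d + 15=0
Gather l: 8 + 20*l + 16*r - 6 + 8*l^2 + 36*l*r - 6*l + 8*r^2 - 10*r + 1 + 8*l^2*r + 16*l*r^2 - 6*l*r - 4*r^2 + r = l^2*(8*r + 8) + l*(16*r^2 + 30*r + 14) + 4*r^2 + 7*r + 3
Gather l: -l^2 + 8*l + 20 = -l^2 + 8*l + 20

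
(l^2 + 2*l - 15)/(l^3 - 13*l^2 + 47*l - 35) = (l^2 + 2*l - 15)/(l^3 - 13*l^2 + 47*l - 35)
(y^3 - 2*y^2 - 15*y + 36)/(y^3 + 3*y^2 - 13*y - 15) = (y^2 + y - 12)/(y^2 + 6*y + 5)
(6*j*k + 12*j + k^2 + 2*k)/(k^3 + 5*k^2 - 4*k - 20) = (6*j + k)/(k^2 + 3*k - 10)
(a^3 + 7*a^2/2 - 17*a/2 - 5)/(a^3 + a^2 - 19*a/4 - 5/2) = 2*(a + 5)/(2*a + 5)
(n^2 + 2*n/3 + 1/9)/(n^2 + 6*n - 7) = (9*n^2 + 6*n + 1)/(9*(n^2 + 6*n - 7))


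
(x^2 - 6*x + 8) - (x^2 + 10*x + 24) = -16*x - 16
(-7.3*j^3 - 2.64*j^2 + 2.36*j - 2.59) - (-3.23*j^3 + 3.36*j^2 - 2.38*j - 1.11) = -4.07*j^3 - 6.0*j^2 + 4.74*j - 1.48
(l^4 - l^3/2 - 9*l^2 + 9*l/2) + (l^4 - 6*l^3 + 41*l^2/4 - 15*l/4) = 2*l^4 - 13*l^3/2 + 5*l^2/4 + 3*l/4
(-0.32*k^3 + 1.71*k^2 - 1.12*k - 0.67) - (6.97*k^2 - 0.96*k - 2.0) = -0.32*k^3 - 5.26*k^2 - 0.16*k + 1.33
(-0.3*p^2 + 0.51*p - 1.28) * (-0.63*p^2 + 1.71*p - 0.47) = 0.189*p^4 - 0.8343*p^3 + 1.8195*p^2 - 2.4285*p + 0.6016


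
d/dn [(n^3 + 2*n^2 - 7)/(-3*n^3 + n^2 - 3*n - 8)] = (7*n^4 - 6*n^3 - 93*n^2 - 18*n - 21)/(9*n^6 - 6*n^5 + 19*n^4 + 42*n^3 - 7*n^2 + 48*n + 64)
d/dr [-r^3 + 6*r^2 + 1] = 3*r*(4 - r)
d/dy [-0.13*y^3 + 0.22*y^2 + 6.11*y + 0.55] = -0.39*y^2 + 0.44*y + 6.11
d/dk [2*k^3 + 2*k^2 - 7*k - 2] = 6*k^2 + 4*k - 7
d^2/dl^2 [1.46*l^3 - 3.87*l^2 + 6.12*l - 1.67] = 8.76*l - 7.74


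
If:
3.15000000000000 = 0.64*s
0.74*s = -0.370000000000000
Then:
No Solution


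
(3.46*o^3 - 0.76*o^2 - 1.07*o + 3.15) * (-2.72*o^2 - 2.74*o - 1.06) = -9.4112*o^5 - 7.4132*o^4 + 1.3252*o^3 - 4.8306*o^2 - 7.4968*o - 3.339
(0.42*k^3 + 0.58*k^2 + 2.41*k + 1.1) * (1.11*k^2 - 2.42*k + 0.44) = 0.4662*k^5 - 0.3726*k^4 + 1.4563*k^3 - 4.356*k^2 - 1.6016*k + 0.484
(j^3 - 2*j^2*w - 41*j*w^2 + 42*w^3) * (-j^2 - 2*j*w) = -j^5 + 45*j^3*w^2 + 40*j^2*w^3 - 84*j*w^4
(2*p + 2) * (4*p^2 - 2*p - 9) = 8*p^3 + 4*p^2 - 22*p - 18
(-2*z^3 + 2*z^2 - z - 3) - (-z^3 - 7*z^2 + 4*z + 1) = -z^3 + 9*z^2 - 5*z - 4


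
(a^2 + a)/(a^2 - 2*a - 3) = a/(a - 3)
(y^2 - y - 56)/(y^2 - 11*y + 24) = (y + 7)/(y - 3)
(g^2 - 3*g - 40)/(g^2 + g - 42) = (g^2 - 3*g - 40)/(g^2 + g - 42)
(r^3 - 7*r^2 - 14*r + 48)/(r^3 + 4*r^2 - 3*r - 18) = (r - 8)/(r + 3)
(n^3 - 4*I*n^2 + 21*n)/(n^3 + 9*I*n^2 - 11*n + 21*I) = n*(n - 7*I)/(n^2 + 6*I*n + 7)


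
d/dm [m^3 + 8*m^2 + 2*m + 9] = 3*m^2 + 16*m + 2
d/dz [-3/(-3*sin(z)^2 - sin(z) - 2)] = -3*(6*sin(z) + 1)*cos(z)/(3*sin(z)^2 + sin(z) + 2)^2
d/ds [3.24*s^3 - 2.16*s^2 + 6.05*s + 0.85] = 9.72*s^2 - 4.32*s + 6.05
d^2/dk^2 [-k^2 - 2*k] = -2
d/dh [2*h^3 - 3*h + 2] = 6*h^2 - 3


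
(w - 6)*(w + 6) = w^2 - 36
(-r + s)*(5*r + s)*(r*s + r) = -5*r^3*s - 5*r^3 + 4*r^2*s^2 + 4*r^2*s + r*s^3 + r*s^2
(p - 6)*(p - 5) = p^2 - 11*p + 30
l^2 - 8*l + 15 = (l - 5)*(l - 3)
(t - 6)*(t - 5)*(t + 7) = t^3 - 4*t^2 - 47*t + 210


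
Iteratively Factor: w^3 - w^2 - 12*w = (w + 3)*(w^2 - 4*w) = w*(w + 3)*(w - 4)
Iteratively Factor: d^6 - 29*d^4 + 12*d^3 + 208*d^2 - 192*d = (d - 4)*(d^5 + 4*d^4 - 13*d^3 - 40*d^2 + 48*d) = (d - 4)*(d - 1)*(d^4 + 5*d^3 - 8*d^2 - 48*d) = d*(d - 4)*(d - 1)*(d^3 + 5*d^2 - 8*d - 48) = d*(d - 4)*(d - 1)*(d + 4)*(d^2 + d - 12) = d*(d - 4)*(d - 3)*(d - 1)*(d + 4)*(d + 4)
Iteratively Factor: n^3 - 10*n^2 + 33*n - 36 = (n - 3)*(n^2 - 7*n + 12) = (n - 4)*(n - 3)*(n - 3)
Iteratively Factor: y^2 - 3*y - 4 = (y + 1)*(y - 4)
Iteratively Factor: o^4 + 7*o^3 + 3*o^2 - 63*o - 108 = (o + 3)*(o^3 + 4*o^2 - 9*o - 36) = (o + 3)*(o + 4)*(o^2 - 9) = (o + 3)^2*(o + 4)*(o - 3)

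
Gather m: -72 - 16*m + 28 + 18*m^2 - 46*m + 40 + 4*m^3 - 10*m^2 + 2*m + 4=4*m^3 + 8*m^2 - 60*m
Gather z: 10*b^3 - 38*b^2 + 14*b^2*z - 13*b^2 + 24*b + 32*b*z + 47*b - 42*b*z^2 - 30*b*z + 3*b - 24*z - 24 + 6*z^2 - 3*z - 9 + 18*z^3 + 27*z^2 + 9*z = 10*b^3 - 51*b^2 + 74*b + 18*z^3 + z^2*(33 - 42*b) + z*(14*b^2 + 2*b - 18) - 33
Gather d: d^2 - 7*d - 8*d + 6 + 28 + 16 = d^2 - 15*d + 50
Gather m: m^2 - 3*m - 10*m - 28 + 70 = m^2 - 13*m + 42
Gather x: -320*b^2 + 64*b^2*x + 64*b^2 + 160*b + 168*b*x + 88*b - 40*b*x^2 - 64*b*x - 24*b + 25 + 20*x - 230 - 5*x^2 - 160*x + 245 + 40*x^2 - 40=-256*b^2 + 224*b + x^2*(35 - 40*b) + x*(64*b^2 + 104*b - 140)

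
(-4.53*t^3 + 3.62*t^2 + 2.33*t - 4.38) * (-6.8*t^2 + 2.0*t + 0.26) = 30.804*t^5 - 33.676*t^4 - 9.7818*t^3 + 35.3852*t^2 - 8.1542*t - 1.1388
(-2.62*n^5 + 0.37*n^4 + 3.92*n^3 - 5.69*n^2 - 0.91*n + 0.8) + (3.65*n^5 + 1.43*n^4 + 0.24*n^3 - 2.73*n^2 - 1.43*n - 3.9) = 1.03*n^5 + 1.8*n^4 + 4.16*n^3 - 8.42*n^2 - 2.34*n - 3.1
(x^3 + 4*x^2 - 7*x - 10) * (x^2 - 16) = x^5 + 4*x^4 - 23*x^3 - 74*x^2 + 112*x + 160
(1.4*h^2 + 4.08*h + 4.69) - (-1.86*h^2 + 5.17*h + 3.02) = 3.26*h^2 - 1.09*h + 1.67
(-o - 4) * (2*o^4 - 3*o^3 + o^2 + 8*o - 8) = -2*o^5 - 5*o^4 + 11*o^3 - 12*o^2 - 24*o + 32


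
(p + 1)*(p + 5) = p^2 + 6*p + 5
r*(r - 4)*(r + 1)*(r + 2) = r^4 - r^3 - 10*r^2 - 8*r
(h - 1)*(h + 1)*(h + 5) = h^3 + 5*h^2 - h - 5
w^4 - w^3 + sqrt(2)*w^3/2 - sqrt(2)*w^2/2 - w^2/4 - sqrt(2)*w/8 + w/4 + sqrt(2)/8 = (w - 1)*(w - 1/2)*(w + 1/2)*(w + sqrt(2)/2)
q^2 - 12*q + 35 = (q - 7)*(q - 5)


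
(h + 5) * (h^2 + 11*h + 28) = h^3 + 16*h^2 + 83*h + 140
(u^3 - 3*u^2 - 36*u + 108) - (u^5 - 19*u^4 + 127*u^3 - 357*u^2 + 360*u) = -u^5 + 19*u^4 - 126*u^3 + 354*u^2 - 396*u + 108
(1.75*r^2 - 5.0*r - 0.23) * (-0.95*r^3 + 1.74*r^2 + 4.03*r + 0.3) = -1.6625*r^5 + 7.795*r^4 - 1.429*r^3 - 20.0252*r^2 - 2.4269*r - 0.069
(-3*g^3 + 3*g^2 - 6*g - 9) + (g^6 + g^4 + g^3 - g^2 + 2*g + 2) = g^6 + g^4 - 2*g^3 + 2*g^2 - 4*g - 7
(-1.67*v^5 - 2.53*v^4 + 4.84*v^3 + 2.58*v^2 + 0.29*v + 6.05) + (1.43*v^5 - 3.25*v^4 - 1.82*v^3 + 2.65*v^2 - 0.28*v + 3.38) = -0.24*v^5 - 5.78*v^4 + 3.02*v^3 + 5.23*v^2 + 0.00999999999999995*v + 9.43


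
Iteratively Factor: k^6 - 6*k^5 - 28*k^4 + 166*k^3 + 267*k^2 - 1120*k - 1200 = (k + 4)*(k^5 - 10*k^4 + 12*k^3 + 118*k^2 - 205*k - 300) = (k + 3)*(k + 4)*(k^4 - 13*k^3 + 51*k^2 - 35*k - 100) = (k - 5)*(k + 3)*(k + 4)*(k^3 - 8*k^2 + 11*k + 20) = (k - 5)*(k - 4)*(k + 3)*(k + 4)*(k^2 - 4*k - 5) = (k - 5)^2*(k - 4)*(k + 3)*(k + 4)*(k + 1)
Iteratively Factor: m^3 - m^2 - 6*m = (m + 2)*(m^2 - 3*m) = m*(m + 2)*(m - 3)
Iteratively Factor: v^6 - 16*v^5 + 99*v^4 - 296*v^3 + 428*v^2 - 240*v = (v - 2)*(v^5 - 14*v^4 + 71*v^3 - 154*v^2 + 120*v) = v*(v - 2)*(v^4 - 14*v^3 + 71*v^2 - 154*v + 120) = v*(v - 4)*(v - 2)*(v^3 - 10*v^2 + 31*v - 30) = v*(v - 4)*(v - 3)*(v - 2)*(v^2 - 7*v + 10) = v*(v - 5)*(v - 4)*(v - 3)*(v - 2)*(v - 2)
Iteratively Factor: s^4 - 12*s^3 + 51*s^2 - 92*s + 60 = (s - 3)*(s^3 - 9*s^2 + 24*s - 20) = (s - 3)*(s - 2)*(s^2 - 7*s + 10) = (s - 5)*(s - 3)*(s - 2)*(s - 2)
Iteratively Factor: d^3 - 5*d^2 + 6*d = (d - 3)*(d^2 - 2*d) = d*(d - 3)*(d - 2)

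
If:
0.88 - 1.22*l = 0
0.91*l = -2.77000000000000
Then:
No Solution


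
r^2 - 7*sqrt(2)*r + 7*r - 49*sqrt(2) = (r + 7)*(r - 7*sqrt(2))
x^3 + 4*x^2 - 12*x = x*(x - 2)*(x + 6)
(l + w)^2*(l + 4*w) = l^3 + 6*l^2*w + 9*l*w^2 + 4*w^3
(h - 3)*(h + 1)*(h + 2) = h^3 - 7*h - 6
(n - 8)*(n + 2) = n^2 - 6*n - 16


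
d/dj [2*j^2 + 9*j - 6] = 4*j + 9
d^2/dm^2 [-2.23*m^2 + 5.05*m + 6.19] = -4.46000000000000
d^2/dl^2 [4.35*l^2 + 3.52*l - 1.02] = 8.70000000000000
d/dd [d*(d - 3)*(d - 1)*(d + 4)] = 4*d^3 - 26*d + 12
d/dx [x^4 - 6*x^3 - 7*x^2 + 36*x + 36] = 4*x^3 - 18*x^2 - 14*x + 36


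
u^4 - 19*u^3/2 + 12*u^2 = u^2*(u - 8)*(u - 3/2)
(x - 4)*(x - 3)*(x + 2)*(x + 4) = x^4 - x^3 - 22*x^2 + 16*x + 96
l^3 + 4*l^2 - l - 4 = (l - 1)*(l + 1)*(l + 4)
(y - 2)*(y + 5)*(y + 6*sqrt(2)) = y^3 + 3*y^2 + 6*sqrt(2)*y^2 - 10*y + 18*sqrt(2)*y - 60*sqrt(2)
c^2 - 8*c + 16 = (c - 4)^2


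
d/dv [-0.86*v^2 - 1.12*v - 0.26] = -1.72*v - 1.12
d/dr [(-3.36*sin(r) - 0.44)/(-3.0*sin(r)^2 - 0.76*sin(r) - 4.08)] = (-10.08*sin(r)^2 - 2.64*sin(r) + 13.3744)*cos(r)/(9.0*sin(r)^4 + 4.56*sin(r)^3 + 25.0576*sin(r)^2 + 6.2016*sin(r) + 16.6464)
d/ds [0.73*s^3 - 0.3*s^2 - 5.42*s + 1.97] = 2.19*s^2 - 0.6*s - 5.42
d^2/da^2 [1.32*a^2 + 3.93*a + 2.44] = 2.64000000000000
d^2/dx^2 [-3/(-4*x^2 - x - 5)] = 6*(-16*x^2 - 4*x + (8*x + 1)^2 - 20)/(4*x^2 + x + 5)^3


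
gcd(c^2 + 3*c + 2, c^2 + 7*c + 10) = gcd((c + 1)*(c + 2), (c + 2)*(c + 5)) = c + 2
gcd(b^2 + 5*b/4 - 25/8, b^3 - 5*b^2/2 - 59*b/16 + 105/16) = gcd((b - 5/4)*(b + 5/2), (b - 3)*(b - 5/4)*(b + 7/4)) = b - 5/4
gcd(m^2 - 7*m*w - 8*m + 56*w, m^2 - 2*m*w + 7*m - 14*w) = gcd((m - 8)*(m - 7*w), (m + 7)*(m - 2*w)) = 1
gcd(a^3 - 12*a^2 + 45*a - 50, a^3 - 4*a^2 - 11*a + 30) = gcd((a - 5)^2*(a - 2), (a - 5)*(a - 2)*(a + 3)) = a^2 - 7*a + 10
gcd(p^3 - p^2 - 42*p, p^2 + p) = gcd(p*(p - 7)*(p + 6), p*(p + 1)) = p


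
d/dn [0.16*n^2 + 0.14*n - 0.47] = 0.32*n + 0.14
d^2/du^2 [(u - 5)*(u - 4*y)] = 2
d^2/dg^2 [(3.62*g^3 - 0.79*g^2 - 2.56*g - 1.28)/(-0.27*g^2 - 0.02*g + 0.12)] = (4.44089209850063e-16*g^5 - 5.55111512312578e-17*g^4 + 0.127244000000001*g^3 + 0.765576*g^2 + 0.226368*g + 0.119008)/(0.019683*g^6 + 0.004374*g^5 - 0.02592*g^4 - 0.00388*g^3 + 0.01152*g^2 + 0.000864*g - 0.001728)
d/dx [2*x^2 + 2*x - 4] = 4*x + 2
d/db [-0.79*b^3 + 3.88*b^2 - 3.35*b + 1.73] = -2.37*b^2 + 7.76*b - 3.35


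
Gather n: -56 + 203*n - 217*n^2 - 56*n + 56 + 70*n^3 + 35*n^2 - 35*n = 70*n^3 - 182*n^2 + 112*n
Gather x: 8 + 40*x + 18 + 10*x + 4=50*x + 30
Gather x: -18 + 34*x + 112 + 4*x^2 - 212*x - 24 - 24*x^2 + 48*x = -20*x^2 - 130*x + 70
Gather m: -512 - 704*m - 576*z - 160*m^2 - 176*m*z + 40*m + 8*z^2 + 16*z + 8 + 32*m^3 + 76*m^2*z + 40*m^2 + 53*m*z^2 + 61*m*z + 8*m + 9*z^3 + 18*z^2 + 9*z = 32*m^3 + m^2*(76*z - 120) + m*(53*z^2 - 115*z - 656) + 9*z^3 + 26*z^2 - 551*z - 504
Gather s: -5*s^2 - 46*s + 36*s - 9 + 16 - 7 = -5*s^2 - 10*s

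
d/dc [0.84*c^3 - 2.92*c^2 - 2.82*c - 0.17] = 2.52*c^2 - 5.84*c - 2.82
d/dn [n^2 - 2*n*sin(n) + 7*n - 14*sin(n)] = -2*n*cos(n) + 2*n - 2*sin(n) - 14*cos(n) + 7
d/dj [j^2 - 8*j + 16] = 2*j - 8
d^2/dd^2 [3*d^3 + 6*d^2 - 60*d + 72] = 18*d + 12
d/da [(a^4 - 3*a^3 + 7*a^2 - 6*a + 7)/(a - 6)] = (3*a^4 - 30*a^3 + 61*a^2 - 84*a + 29)/(a^2 - 12*a + 36)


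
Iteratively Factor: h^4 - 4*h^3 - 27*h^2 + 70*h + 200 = (h + 2)*(h^3 - 6*h^2 - 15*h + 100) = (h - 5)*(h + 2)*(h^2 - h - 20) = (h - 5)^2*(h + 2)*(h + 4)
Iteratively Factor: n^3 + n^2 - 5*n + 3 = (n + 3)*(n^2 - 2*n + 1) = (n - 1)*(n + 3)*(n - 1)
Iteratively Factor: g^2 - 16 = (g + 4)*(g - 4)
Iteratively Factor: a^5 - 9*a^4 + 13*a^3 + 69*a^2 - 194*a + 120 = (a - 4)*(a^4 - 5*a^3 - 7*a^2 + 41*a - 30) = (a - 4)*(a - 2)*(a^3 - 3*a^2 - 13*a + 15) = (a - 4)*(a - 2)*(a + 3)*(a^2 - 6*a + 5) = (a - 5)*(a - 4)*(a - 2)*(a + 3)*(a - 1)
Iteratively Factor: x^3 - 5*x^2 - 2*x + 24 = (x - 4)*(x^2 - x - 6) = (x - 4)*(x - 3)*(x + 2)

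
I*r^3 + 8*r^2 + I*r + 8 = (r - 8*I)*(r + I)*(I*r + 1)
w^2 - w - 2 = (w - 2)*(w + 1)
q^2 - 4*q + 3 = (q - 3)*(q - 1)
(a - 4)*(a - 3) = a^2 - 7*a + 12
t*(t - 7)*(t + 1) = t^3 - 6*t^2 - 7*t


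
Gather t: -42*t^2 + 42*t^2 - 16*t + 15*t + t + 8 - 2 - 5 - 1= 0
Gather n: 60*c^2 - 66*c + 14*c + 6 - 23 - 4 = 60*c^2 - 52*c - 21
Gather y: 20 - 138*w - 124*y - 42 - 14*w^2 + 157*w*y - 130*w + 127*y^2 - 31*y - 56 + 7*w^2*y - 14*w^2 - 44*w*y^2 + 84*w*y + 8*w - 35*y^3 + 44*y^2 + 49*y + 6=-28*w^2 - 260*w - 35*y^3 + y^2*(171 - 44*w) + y*(7*w^2 + 241*w - 106) - 72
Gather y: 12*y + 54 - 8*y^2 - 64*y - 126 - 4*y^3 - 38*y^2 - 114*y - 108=-4*y^3 - 46*y^2 - 166*y - 180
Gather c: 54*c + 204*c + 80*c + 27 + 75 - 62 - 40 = 338*c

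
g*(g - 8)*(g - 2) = g^3 - 10*g^2 + 16*g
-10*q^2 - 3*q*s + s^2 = (-5*q + s)*(2*q + s)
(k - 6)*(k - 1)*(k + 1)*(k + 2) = k^4 - 4*k^3 - 13*k^2 + 4*k + 12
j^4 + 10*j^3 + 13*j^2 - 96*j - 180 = (j - 3)*(j + 2)*(j + 5)*(j + 6)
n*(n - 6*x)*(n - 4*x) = n^3 - 10*n^2*x + 24*n*x^2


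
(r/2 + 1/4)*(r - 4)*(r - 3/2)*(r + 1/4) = r^4/2 - 19*r^3/8 + r^2 + 61*r/32 + 3/8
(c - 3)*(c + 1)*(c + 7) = c^3 + 5*c^2 - 17*c - 21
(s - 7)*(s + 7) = s^2 - 49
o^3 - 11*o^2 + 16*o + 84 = (o - 7)*(o - 6)*(o + 2)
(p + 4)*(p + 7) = p^2 + 11*p + 28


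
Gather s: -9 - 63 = -72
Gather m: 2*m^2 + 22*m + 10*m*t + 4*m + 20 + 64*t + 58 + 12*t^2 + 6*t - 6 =2*m^2 + m*(10*t + 26) + 12*t^2 + 70*t + 72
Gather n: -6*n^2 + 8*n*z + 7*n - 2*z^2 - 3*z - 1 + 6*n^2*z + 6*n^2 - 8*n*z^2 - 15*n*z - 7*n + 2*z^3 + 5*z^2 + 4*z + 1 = 6*n^2*z + n*(-8*z^2 - 7*z) + 2*z^3 + 3*z^2 + z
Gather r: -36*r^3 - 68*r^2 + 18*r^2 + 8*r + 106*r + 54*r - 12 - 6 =-36*r^3 - 50*r^2 + 168*r - 18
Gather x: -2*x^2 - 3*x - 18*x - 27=-2*x^2 - 21*x - 27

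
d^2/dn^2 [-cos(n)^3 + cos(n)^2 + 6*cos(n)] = -21*cos(n)/4 - 2*cos(2*n) + 9*cos(3*n)/4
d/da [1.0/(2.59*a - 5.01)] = -2.59/(2.59*a - 5.01)^2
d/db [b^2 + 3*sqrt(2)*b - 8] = 2*b + 3*sqrt(2)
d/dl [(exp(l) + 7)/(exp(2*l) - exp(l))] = (-exp(2*l) - 14*exp(l) + 7)*exp(-l)/(exp(2*l) - 2*exp(l) + 1)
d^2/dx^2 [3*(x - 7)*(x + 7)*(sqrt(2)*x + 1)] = 18*sqrt(2)*x + 6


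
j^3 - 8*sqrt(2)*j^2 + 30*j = j*(j - 5*sqrt(2))*(j - 3*sqrt(2))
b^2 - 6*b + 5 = (b - 5)*(b - 1)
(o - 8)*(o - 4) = o^2 - 12*o + 32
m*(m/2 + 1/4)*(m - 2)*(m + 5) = m^4/2 + 7*m^3/4 - 17*m^2/4 - 5*m/2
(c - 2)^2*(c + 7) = c^3 + 3*c^2 - 24*c + 28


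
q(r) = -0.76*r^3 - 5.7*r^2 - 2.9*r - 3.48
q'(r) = -2.28*r^2 - 11.4*r - 2.9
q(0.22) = -4.40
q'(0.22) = -5.52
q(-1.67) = -10.99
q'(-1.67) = 9.78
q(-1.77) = -11.99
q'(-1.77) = 10.13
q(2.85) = -75.64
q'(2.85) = -53.91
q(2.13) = -42.86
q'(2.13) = -37.53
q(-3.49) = -30.48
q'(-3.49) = 9.12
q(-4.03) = -34.62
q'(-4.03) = 6.01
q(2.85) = -75.64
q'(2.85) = -53.91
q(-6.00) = -27.12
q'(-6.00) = -16.58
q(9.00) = -1045.32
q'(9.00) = -290.18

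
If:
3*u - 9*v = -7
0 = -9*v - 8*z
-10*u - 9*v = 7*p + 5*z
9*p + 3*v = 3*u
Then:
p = -749/2739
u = -175/2739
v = 2072/2739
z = -777/913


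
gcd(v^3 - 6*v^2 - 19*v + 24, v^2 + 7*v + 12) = v + 3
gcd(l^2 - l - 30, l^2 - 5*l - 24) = 1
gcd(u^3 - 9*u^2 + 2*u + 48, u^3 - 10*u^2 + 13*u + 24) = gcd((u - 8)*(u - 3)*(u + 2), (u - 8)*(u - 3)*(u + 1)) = u^2 - 11*u + 24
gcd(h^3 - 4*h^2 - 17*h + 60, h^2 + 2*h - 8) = h + 4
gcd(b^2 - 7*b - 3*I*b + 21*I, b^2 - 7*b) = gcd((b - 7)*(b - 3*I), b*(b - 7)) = b - 7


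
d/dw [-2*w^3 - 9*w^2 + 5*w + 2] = -6*w^2 - 18*w + 5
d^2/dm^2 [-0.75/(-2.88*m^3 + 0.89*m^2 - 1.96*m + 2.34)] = ((1.335 - 12.96*m)*(2.88*m^3 - 0.89*m^2 + 1.96*m - 2.34) + 0.75*(8.64*m^2 - 1.78*m + 1.96)*(17.28*m^2 - 3.56*m + 3.92))/(2.88*m^3 - 0.89*m^2 + 1.96*m - 2.34)^3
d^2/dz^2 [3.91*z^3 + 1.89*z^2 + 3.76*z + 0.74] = 23.46*z + 3.78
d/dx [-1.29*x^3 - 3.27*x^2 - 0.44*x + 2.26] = -3.87*x^2 - 6.54*x - 0.44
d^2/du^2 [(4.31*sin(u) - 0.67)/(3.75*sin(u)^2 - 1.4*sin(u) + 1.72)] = (-60.609375*sin(u)^5 + 15.06*sin(u)^4 + 277.46325*sin(u)^3 - 82.88253*sin(u)^2 - 156.829344*sin(u) + 26.77356)/(52.734375*sin(u)^6 - 59.0625*sin(u)^5 + 94.6125*sin(u)^4 - 56.924*sin(u)^3 + 43.3956*sin(u)^2 - 12.42528*sin(u) + 5.088448)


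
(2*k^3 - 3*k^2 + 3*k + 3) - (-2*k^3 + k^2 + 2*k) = 4*k^3 - 4*k^2 + k + 3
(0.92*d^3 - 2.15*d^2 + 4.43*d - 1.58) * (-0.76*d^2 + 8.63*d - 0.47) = -0.6992*d^5 + 9.5736*d^4 - 22.3537*d^3 + 40.4422*d^2 - 15.7175*d + 0.7426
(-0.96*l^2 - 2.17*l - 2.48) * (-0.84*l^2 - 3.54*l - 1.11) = 0.8064*l^4 + 5.2212*l^3 + 10.8306*l^2 + 11.1879*l + 2.7528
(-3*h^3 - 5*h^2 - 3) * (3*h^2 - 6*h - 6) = -9*h^5 + 3*h^4 + 48*h^3 + 21*h^2 + 18*h + 18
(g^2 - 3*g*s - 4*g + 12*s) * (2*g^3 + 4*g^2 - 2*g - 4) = 2*g^5 - 6*g^4*s - 4*g^4 + 12*g^3*s - 18*g^3 + 54*g^2*s + 4*g^2 - 12*g*s + 16*g - 48*s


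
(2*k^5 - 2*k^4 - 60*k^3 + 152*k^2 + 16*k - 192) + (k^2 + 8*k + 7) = 2*k^5 - 2*k^4 - 60*k^3 + 153*k^2 + 24*k - 185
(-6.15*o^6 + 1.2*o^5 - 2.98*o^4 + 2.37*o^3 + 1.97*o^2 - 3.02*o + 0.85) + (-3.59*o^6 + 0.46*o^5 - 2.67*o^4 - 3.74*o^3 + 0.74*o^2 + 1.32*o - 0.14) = -9.74*o^6 + 1.66*o^5 - 5.65*o^4 - 1.37*o^3 + 2.71*o^2 - 1.7*o + 0.71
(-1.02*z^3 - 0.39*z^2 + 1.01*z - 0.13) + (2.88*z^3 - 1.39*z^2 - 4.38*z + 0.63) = 1.86*z^3 - 1.78*z^2 - 3.37*z + 0.5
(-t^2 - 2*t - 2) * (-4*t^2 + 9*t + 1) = 4*t^4 - t^3 - 11*t^2 - 20*t - 2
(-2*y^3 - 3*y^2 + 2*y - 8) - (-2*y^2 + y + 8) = -2*y^3 - y^2 + y - 16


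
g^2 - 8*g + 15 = (g - 5)*(g - 3)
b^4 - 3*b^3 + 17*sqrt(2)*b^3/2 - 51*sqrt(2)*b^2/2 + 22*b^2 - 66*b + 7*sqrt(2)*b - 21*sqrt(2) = (b - 3)*(b + sqrt(2)/2)*(b + sqrt(2))*(b + 7*sqrt(2))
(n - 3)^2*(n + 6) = n^3 - 27*n + 54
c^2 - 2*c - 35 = (c - 7)*(c + 5)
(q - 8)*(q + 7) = q^2 - q - 56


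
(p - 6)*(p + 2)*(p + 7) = p^3 + 3*p^2 - 40*p - 84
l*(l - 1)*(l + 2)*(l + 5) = l^4 + 6*l^3 + 3*l^2 - 10*l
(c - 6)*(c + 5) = c^2 - c - 30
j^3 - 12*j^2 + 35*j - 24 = (j - 8)*(j - 3)*(j - 1)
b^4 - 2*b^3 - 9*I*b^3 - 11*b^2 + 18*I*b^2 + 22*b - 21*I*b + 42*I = (b - 2)*(b - 7*I)*(b - 3*I)*(b + I)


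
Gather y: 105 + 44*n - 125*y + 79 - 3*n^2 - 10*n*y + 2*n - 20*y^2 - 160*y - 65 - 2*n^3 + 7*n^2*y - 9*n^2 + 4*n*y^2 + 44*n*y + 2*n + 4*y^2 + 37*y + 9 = -2*n^3 - 12*n^2 + 48*n + y^2*(4*n - 16) + y*(7*n^2 + 34*n - 248) + 128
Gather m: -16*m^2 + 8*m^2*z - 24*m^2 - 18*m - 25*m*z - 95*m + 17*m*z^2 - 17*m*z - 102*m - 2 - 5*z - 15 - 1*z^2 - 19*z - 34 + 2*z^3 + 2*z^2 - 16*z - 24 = m^2*(8*z - 40) + m*(17*z^2 - 42*z - 215) + 2*z^3 + z^2 - 40*z - 75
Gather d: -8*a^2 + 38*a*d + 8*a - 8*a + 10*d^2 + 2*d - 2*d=-8*a^2 + 38*a*d + 10*d^2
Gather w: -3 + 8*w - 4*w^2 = -4*w^2 + 8*w - 3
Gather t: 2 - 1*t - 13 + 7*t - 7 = 6*t - 18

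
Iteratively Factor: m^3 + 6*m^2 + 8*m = (m + 2)*(m^2 + 4*m) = m*(m + 2)*(m + 4)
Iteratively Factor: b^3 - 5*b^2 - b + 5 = (b - 1)*(b^2 - 4*b - 5) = (b - 1)*(b + 1)*(b - 5)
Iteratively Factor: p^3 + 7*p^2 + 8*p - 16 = (p - 1)*(p^2 + 8*p + 16) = (p - 1)*(p + 4)*(p + 4)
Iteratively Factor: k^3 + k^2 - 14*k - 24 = (k + 2)*(k^2 - k - 12) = (k + 2)*(k + 3)*(k - 4)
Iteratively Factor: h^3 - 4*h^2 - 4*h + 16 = (h + 2)*(h^2 - 6*h + 8) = (h - 2)*(h + 2)*(h - 4)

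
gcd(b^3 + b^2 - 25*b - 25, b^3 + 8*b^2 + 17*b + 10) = b^2 + 6*b + 5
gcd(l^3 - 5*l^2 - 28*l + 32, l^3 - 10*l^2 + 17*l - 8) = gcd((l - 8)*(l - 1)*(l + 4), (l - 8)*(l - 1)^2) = l^2 - 9*l + 8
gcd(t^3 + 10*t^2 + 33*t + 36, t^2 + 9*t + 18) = t + 3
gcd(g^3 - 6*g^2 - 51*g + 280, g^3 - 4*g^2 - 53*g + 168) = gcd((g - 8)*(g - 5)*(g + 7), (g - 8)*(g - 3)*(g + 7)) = g^2 - g - 56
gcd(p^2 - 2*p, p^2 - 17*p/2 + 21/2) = 1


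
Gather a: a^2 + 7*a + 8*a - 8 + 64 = a^2 + 15*a + 56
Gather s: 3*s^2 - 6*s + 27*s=3*s^2 + 21*s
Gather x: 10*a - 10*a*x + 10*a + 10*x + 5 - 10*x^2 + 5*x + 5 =20*a - 10*x^2 + x*(15 - 10*a) + 10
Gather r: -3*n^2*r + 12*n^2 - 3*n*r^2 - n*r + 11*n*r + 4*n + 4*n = 12*n^2 - 3*n*r^2 + 8*n + r*(-3*n^2 + 10*n)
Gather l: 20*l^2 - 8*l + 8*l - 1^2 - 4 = 20*l^2 - 5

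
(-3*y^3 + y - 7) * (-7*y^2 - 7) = 21*y^5 + 14*y^3 + 49*y^2 - 7*y + 49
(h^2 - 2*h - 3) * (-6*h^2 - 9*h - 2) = -6*h^4 + 3*h^3 + 34*h^2 + 31*h + 6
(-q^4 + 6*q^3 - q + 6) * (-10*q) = 10*q^5 - 60*q^4 + 10*q^2 - 60*q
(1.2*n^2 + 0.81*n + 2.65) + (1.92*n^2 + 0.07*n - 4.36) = 3.12*n^2 + 0.88*n - 1.71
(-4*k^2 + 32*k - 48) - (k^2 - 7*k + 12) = -5*k^2 + 39*k - 60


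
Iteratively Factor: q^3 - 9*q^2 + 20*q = (q)*(q^2 - 9*q + 20) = q*(q - 5)*(q - 4)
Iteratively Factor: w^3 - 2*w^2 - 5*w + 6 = (w + 2)*(w^2 - 4*w + 3) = (w - 1)*(w + 2)*(w - 3)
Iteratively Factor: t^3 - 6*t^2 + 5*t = (t - 1)*(t^2 - 5*t) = (t - 5)*(t - 1)*(t)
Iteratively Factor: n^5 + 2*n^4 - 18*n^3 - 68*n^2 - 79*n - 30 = (n + 3)*(n^4 - n^3 - 15*n^2 - 23*n - 10) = (n + 2)*(n + 3)*(n^3 - 3*n^2 - 9*n - 5) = (n + 1)*(n + 2)*(n + 3)*(n^2 - 4*n - 5) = (n + 1)^2*(n + 2)*(n + 3)*(n - 5)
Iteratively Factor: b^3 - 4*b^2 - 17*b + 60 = (b - 3)*(b^2 - b - 20) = (b - 5)*(b - 3)*(b + 4)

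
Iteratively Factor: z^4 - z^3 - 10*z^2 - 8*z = (z - 4)*(z^3 + 3*z^2 + 2*z) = (z - 4)*(z + 1)*(z^2 + 2*z) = z*(z - 4)*(z + 1)*(z + 2)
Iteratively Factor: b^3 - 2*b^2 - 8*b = (b + 2)*(b^2 - 4*b) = b*(b + 2)*(b - 4)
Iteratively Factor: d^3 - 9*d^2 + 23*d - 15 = (d - 1)*(d^2 - 8*d + 15) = (d - 5)*(d - 1)*(d - 3)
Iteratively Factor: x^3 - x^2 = (x)*(x^2 - x) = x^2*(x - 1)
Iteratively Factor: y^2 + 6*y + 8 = (y + 2)*(y + 4)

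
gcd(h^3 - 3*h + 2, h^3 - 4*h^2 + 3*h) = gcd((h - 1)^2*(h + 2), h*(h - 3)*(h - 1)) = h - 1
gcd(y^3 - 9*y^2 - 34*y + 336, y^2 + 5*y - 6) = y + 6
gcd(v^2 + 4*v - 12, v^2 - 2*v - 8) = 1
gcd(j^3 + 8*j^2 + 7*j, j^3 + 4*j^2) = j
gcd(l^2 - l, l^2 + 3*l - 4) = l - 1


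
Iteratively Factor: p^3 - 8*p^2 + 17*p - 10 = (p - 2)*(p^2 - 6*p + 5) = (p - 5)*(p - 2)*(p - 1)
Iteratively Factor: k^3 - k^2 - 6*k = (k)*(k^2 - k - 6) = k*(k - 3)*(k + 2)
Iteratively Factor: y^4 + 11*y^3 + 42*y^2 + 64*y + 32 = (y + 1)*(y^3 + 10*y^2 + 32*y + 32) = (y + 1)*(y + 4)*(y^2 + 6*y + 8) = (y + 1)*(y + 2)*(y + 4)*(y + 4)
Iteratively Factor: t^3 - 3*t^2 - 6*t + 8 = (t + 2)*(t^2 - 5*t + 4) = (t - 4)*(t + 2)*(t - 1)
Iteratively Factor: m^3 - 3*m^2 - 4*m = (m - 4)*(m^2 + m) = (m - 4)*(m + 1)*(m)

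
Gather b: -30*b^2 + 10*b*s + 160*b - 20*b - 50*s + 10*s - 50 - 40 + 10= -30*b^2 + b*(10*s + 140) - 40*s - 80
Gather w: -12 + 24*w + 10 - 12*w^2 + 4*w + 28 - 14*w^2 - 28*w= 26 - 26*w^2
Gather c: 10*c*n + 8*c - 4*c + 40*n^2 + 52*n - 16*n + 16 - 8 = c*(10*n + 4) + 40*n^2 + 36*n + 8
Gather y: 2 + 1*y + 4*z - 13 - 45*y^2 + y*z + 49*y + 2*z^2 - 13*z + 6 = -45*y^2 + y*(z + 50) + 2*z^2 - 9*z - 5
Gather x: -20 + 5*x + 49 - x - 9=4*x + 20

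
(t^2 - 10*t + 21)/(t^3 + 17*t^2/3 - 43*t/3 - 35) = 3*(t - 7)/(3*t^2 + 26*t + 35)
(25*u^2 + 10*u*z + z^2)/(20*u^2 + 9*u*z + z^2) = (5*u + z)/(4*u + z)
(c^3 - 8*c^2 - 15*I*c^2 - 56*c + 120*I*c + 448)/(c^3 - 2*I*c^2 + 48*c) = (c^2 - c*(8 + 7*I) + 56*I)/(c*(c + 6*I))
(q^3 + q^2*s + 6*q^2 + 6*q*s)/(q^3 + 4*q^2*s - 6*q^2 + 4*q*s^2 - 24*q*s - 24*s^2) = q*(q^2 + q*s + 6*q + 6*s)/(q^3 + 4*q^2*s - 6*q^2 + 4*q*s^2 - 24*q*s - 24*s^2)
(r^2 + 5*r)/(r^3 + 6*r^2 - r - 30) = r/(r^2 + r - 6)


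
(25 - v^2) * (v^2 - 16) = -v^4 + 41*v^2 - 400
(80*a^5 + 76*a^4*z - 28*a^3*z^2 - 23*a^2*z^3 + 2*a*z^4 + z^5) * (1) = 80*a^5 + 76*a^4*z - 28*a^3*z^2 - 23*a^2*z^3 + 2*a*z^4 + z^5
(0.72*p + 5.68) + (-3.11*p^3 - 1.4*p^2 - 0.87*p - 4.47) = -3.11*p^3 - 1.4*p^2 - 0.15*p + 1.21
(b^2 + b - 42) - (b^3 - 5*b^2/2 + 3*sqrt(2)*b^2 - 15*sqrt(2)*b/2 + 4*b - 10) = -b^3 - 3*sqrt(2)*b^2 + 7*b^2/2 - 3*b + 15*sqrt(2)*b/2 - 32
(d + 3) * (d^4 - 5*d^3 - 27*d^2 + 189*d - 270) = d^5 - 2*d^4 - 42*d^3 + 108*d^2 + 297*d - 810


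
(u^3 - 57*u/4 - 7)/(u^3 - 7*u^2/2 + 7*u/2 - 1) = (4*u^3 - 57*u - 28)/(2*(2*u^3 - 7*u^2 + 7*u - 2))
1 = 1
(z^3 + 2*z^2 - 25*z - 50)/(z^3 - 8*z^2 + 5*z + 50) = (z + 5)/(z - 5)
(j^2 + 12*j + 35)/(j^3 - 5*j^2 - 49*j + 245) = (j + 5)/(j^2 - 12*j + 35)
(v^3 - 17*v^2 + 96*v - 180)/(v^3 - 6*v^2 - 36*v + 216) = (v - 5)/(v + 6)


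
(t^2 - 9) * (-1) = 9 - t^2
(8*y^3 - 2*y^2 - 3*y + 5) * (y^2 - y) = 8*y^5 - 10*y^4 - y^3 + 8*y^2 - 5*y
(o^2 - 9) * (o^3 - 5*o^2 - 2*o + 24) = o^5 - 5*o^4 - 11*o^3 + 69*o^2 + 18*o - 216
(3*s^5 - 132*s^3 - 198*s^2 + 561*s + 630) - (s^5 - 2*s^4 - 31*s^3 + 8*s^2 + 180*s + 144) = 2*s^5 + 2*s^4 - 101*s^3 - 206*s^2 + 381*s + 486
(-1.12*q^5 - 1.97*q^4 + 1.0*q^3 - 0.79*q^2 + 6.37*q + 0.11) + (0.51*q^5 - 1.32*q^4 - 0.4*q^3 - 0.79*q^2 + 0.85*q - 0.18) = -0.61*q^5 - 3.29*q^4 + 0.6*q^3 - 1.58*q^2 + 7.22*q - 0.07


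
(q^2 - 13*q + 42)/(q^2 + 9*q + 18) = (q^2 - 13*q + 42)/(q^2 + 9*q + 18)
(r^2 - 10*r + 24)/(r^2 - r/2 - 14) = 2*(r - 6)/(2*r + 7)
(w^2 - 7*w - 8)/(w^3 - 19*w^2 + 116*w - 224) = (w + 1)/(w^2 - 11*w + 28)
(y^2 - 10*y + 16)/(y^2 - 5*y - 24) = (y - 2)/(y + 3)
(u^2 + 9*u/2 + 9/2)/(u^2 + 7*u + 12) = (u + 3/2)/(u + 4)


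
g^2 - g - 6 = (g - 3)*(g + 2)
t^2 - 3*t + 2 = (t - 2)*(t - 1)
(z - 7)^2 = z^2 - 14*z + 49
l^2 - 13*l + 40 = (l - 8)*(l - 5)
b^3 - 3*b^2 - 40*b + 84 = (b - 7)*(b - 2)*(b + 6)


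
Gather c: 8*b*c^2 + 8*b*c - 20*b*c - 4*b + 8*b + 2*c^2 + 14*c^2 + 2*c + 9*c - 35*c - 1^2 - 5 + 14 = 4*b + c^2*(8*b + 16) + c*(-12*b - 24) + 8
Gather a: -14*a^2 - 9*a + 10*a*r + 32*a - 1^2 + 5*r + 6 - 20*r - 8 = -14*a^2 + a*(10*r + 23) - 15*r - 3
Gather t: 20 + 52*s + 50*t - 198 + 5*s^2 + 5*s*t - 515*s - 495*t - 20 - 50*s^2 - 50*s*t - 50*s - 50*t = -45*s^2 - 513*s + t*(-45*s - 495) - 198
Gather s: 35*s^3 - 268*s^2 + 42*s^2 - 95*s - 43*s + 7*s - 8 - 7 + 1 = 35*s^3 - 226*s^2 - 131*s - 14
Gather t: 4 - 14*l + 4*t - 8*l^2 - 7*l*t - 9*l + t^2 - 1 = -8*l^2 - 23*l + t^2 + t*(4 - 7*l) + 3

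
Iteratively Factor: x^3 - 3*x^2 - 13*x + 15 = (x - 5)*(x^2 + 2*x - 3) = (x - 5)*(x + 3)*(x - 1)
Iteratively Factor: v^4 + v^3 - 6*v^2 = (v)*(v^3 + v^2 - 6*v) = v*(v - 2)*(v^2 + 3*v) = v^2*(v - 2)*(v + 3)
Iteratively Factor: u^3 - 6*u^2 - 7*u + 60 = (u - 4)*(u^2 - 2*u - 15) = (u - 4)*(u + 3)*(u - 5)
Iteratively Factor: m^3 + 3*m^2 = (m)*(m^2 + 3*m) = m*(m + 3)*(m)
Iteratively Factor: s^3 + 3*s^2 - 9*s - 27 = (s - 3)*(s^2 + 6*s + 9) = (s - 3)*(s + 3)*(s + 3)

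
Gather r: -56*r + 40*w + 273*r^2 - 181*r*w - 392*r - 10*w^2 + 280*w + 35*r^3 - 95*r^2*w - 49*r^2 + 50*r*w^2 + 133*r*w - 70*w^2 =35*r^3 + r^2*(224 - 95*w) + r*(50*w^2 - 48*w - 448) - 80*w^2 + 320*w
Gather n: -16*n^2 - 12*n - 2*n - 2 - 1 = -16*n^2 - 14*n - 3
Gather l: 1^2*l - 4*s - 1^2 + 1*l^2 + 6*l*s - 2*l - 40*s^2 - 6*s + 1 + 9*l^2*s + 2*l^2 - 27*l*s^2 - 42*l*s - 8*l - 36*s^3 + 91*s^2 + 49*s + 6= l^2*(9*s + 3) + l*(-27*s^2 - 36*s - 9) - 36*s^3 + 51*s^2 + 39*s + 6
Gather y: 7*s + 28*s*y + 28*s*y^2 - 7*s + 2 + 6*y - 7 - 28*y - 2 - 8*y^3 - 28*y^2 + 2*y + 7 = -8*y^3 + y^2*(28*s - 28) + y*(28*s - 20)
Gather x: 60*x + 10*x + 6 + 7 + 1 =70*x + 14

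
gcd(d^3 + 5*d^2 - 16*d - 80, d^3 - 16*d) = d^2 - 16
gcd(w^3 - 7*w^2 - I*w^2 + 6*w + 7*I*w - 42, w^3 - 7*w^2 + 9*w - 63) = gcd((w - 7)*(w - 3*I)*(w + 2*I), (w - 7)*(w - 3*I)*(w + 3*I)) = w^2 + w*(-7 - 3*I) + 21*I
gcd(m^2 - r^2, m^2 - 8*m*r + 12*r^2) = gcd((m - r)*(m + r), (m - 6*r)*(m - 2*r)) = 1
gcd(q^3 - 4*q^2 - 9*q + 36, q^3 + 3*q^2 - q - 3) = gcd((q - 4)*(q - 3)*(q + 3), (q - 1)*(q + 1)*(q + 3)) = q + 3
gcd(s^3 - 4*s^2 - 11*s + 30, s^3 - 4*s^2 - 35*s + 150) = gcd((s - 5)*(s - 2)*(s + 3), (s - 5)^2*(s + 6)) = s - 5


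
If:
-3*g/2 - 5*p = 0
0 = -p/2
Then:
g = 0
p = 0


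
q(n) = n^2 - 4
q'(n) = 2*n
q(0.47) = -3.78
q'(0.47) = 0.94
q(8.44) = 67.23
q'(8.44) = 16.88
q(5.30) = 24.09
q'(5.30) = 10.60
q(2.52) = 2.35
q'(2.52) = 5.04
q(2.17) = 0.71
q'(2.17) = 4.34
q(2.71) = 3.34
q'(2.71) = 5.42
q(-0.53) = -3.72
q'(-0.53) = -1.06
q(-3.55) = 8.60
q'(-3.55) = -7.10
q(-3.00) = 5.00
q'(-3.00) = -6.00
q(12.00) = 140.00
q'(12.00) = 24.00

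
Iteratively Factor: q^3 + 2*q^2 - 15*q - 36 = (q + 3)*(q^2 - q - 12) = (q + 3)^2*(q - 4)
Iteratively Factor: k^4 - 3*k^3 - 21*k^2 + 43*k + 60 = (k - 5)*(k^3 + 2*k^2 - 11*k - 12) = (k - 5)*(k + 1)*(k^2 + k - 12) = (k - 5)*(k - 3)*(k + 1)*(k + 4)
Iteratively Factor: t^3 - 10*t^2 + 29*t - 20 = (t - 4)*(t^2 - 6*t + 5) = (t - 5)*(t - 4)*(t - 1)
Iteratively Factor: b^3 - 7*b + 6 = (b - 2)*(b^2 + 2*b - 3) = (b - 2)*(b + 3)*(b - 1)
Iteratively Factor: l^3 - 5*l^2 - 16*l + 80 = (l - 4)*(l^2 - l - 20) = (l - 5)*(l - 4)*(l + 4)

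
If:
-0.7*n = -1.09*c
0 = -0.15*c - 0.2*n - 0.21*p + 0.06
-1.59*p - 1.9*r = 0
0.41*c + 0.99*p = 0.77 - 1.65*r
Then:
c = 0.69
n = 1.08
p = -1.24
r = 1.04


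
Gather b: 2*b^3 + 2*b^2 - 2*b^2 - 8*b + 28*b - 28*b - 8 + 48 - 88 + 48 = 2*b^3 - 8*b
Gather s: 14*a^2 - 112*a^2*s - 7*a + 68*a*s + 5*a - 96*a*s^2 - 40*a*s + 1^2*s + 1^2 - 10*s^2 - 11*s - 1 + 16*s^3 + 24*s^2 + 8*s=14*a^2 - 2*a + 16*s^3 + s^2*(14 - 96*a) + s*(-112*a^2 + 28*a - 2)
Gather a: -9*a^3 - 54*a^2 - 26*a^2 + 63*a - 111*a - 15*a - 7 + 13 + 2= -9*a^3 - 80*a^2 - 63*a + 8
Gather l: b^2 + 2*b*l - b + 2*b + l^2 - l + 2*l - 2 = b^2 + b + l^2 + l*(2*b + 1) - 2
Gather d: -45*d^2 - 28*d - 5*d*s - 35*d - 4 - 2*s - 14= -45*d^2 + d*(-5*s - 63) - 2*s - 18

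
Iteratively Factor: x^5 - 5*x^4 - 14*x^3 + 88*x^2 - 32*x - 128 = (x + 4)*(x^4 - 9*x^3 + 22*x^2 - 32) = (x + 1)*(x + 4)*(x^3 - 10*x^2 + 32*x - 32) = (x - 2)*(x + 1)*(x + 4)*(x^2 - 8*x + 16) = (x - 4)*(x - 2)*(x + 1)*(x + 4)*(x - 4)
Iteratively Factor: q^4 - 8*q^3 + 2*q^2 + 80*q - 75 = (q - 1)*(q^3 - 7*q^2 - 5*q + 75) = (q - 1)*(q + 3)*(q^2 - 10*q + 25) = (q - 5)*(q - 1)*(q + 3)*(q - 5)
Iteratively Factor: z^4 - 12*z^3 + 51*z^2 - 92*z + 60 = (z - 2)*(z^3 - 10*z^2 + 31*z - 30) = (z - 2)^2*(z^2 - 8*z + 15) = (z - 3)*(z - 2)^2*(z - 5)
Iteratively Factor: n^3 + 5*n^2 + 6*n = (n + 3)*(n^2 + 2*n) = n*(n + 3)*(n + 2)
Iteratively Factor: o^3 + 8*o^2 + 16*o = (o + 4)*(o^2 + 4*o) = o*(o + 4)*(o + 4)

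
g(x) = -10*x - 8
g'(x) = -10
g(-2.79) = 19.90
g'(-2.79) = -10.00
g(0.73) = -15.30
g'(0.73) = -10.00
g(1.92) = -27.20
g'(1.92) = -10.00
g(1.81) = -26.10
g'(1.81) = -10.00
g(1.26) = -20.60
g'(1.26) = -10.00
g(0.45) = -12.50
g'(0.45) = -10.00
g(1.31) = -21.10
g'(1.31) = -10.00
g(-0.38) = -4.20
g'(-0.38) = -10.00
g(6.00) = -68.00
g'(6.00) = -10.00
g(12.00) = -128.00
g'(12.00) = -10.00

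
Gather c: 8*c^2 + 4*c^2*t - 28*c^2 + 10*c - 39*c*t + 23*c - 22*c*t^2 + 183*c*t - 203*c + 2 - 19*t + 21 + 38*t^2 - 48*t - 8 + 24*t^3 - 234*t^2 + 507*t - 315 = c^2*(4*t - 20) + c*(-22*t^2 + 144*t - 170) + 24*t^3 - 196*t^2 + 440*t - 300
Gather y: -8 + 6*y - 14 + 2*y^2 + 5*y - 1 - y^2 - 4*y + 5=y^2 + 7*y - 18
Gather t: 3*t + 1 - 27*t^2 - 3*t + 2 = 3 - 27*t^2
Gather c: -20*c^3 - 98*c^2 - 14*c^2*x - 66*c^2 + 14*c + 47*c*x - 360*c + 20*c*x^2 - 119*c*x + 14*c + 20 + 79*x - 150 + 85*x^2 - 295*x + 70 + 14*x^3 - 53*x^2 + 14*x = -20*c^3 + c^2*(-14*x - 164) + c*(20*x^2 - 72*x - 332) + 14*x^3 + 32*x^2 - 202*x - 60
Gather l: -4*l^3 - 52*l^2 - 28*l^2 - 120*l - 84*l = -4*l^3 - 80*l^2 - 204*l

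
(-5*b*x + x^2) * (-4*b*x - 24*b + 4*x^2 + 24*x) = 20*b^2*x^2 + 120*b^2*x - 24*b*x^3 - 144*b*x^2 + 4*x^4 + 24*x^3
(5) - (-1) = 6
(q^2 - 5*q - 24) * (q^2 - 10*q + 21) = q^4 - 15*q^3 + 47*q^2 + 135*q - 504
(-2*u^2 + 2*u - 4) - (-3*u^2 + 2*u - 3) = u^2 - 1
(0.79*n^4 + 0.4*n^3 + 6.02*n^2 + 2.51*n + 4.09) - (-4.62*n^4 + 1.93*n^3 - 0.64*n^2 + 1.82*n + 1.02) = 5.41*n^4 - 1.53*n^3 + 6.66*n^2 + 0.69*n + 3.07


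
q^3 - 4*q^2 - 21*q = q*(q - 7)*(q + 3)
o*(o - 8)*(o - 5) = o^3 - 13*o^2 + 40*o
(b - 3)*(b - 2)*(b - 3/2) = b^3 - 13*b^2/2 + 27*b/2 - 9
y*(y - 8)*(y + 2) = y^3 - 6*y^2 - 16*y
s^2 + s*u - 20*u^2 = (s - 4*u)*(s + 5*u)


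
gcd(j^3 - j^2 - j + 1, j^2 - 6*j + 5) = j - 1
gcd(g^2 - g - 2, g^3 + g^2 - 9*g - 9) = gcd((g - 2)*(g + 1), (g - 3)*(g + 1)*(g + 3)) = g + 1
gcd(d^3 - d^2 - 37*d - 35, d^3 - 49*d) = d - 7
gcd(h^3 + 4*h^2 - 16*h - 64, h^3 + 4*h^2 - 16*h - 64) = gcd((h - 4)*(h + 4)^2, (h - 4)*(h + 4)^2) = h^3 + 4*h^2 - 16*h - 64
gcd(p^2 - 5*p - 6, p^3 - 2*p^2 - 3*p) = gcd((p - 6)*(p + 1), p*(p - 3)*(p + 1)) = p + 1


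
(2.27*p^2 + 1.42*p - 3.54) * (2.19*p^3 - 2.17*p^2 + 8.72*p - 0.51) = 4.9713*p^5 - 1.8161*p^4 + 8.9604*p^3 + 18.9065*p^2 - 31.593*p + 1.8054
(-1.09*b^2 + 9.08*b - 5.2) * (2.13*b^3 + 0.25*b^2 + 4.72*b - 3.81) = -2.3217*b^5 + 19.0679*b^4 - 13.9508*b^3 + 45.7105*b^2 - 59.1388*b + 19.812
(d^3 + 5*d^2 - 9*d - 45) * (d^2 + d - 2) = d^5 + 6*d^4 - 6*d^3 - 64*d^2 - 27*d + 90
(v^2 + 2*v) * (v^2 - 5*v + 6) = v^4 - 3*v^3 - 4*v^2 + 12*v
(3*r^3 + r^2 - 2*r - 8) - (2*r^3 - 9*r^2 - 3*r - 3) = r^3 + 10*r^2 + r - 5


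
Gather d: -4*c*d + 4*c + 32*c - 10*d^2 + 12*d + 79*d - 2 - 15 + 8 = 36*c - 10*d^2 + d*(91 - 4*c) - 9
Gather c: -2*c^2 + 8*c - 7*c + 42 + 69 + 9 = -2*c^2 + c + 120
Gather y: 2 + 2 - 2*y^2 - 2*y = -2*y^2 - 2*y + 4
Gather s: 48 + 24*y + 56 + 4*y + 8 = 28*y + 112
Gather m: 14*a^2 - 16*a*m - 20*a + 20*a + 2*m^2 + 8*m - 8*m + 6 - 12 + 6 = 14*a^2 - 16*a*m + 2*m^2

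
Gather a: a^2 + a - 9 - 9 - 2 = a^2 + a - 20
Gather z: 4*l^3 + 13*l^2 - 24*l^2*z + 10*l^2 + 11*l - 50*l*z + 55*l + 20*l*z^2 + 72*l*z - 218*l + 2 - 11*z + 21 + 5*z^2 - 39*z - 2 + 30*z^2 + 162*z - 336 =4*l^3 + 23*l^2 - 152*l + z^2*(20*l + 35) + z*(-24*l^2 + 22*l + 112) - 315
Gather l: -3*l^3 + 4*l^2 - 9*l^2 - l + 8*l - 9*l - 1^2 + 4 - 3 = -3*l^3 - 5*l^2 - 2*l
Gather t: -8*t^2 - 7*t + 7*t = -8*t^2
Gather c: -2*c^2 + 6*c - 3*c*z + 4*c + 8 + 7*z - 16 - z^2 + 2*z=-2*c^2 + c*(10 - 3*z) - z^2 + 9*z - 8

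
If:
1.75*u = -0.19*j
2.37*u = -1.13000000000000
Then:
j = 4.39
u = -0.48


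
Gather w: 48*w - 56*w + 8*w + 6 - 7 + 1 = 0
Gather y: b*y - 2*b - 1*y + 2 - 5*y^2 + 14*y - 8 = -2*b - 5*y^2 + y*(b + 13) - 6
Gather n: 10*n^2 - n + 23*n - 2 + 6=10*n^2 + 22*n + 4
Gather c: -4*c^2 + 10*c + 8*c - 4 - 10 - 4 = -4*c^2 + 18*c - 18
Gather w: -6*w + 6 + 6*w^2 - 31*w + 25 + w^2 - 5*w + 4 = 7*w^2 - 42*w + 35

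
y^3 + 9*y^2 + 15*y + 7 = (y + 1)^2*(y + 7)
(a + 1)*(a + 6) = a^2 + 7*a + 6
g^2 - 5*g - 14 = (g - 7)*(g + 2)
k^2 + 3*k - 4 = (k - 1)*(k + 4)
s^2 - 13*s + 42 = (s - 7)*(s - 6)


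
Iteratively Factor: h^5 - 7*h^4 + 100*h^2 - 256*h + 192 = (h - 2)*(h^4 - 5*h^3 - 10*h^2 + 80*h - 96) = (h - 3)*(h - 2)*(h^3 - 2*h^2 - 16*h + 32) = (h - 3)*(h - 2)*(h + 4)*(h^2 - 6*h + 8) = (h - 4)*(h - 3)*(h - 2)*(h + 4)*(h - 2)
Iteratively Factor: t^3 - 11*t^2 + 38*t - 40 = (t - 5)*(t^2 - 6*t + 8) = (t - 5)*(t - 2)*(t - 4)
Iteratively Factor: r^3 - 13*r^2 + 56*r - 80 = (r - 5)*(r^2 - 8*r + 16) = (r - 5)*(r - 4)*(r - 4)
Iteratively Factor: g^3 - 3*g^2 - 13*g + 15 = (g + 3)*(g^2 - 6*g + 5) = (g - 5)*(g + 3)*(g - 1)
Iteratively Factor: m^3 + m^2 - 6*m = (m - 2)*(m^2 + 3*m) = (m - 2)*(m + 3)*(m)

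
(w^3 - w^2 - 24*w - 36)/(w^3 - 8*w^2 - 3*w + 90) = (w + 2)/(w - 5)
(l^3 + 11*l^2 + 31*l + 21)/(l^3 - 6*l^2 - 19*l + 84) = (l^3 + 11*l^2 + 31*l + 21)/(l^3 - 6*l^2 - 19*l + 84)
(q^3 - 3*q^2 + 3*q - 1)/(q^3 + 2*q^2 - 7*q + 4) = (q - 1)/(q + 4)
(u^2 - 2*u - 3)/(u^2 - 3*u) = (u + 1)/u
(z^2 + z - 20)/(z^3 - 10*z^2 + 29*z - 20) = (z + 5)/(z^2 - 6*z + 5)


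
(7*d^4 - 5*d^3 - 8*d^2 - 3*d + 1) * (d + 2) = 7*d^5 + 9*d^4 - 18*d^3 - 19*d^2 - 5*d + 2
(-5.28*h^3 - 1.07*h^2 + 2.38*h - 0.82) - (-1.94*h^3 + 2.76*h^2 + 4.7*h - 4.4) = -3.34*h^3 - 3.83*h^2 - 2.32*h + 3.58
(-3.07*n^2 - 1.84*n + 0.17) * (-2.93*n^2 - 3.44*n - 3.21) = 8.9951*n^4 + 15.952*n^3 + 15.6862*n^2 + 5.3216*n - 0.5457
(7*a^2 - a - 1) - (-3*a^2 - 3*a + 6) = 10*a^2 + 2*a - 7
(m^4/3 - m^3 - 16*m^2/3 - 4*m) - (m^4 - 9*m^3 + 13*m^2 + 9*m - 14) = -2*m^4/3 + 8*m^3 - 55*m^2/3 - 13*m + 14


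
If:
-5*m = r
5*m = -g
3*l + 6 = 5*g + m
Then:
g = r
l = 8*r/5 - 2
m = -r/5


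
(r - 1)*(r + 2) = r^2 + r - 2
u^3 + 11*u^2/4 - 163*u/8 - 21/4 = (u - 7/2)*(u + 1/4)*(u + 6)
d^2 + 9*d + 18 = (d + 3)*(d + 6)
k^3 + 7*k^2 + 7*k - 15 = (k - 1)*(k + 3)*(k + 5)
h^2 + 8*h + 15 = (h + 3)*(h + 5)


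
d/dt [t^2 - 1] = 2*t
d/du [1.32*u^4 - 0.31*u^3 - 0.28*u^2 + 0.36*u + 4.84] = 5.28*u^3 - 0.93*u^2 - 0.56*u + 0.36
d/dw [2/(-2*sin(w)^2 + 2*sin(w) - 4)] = (2*sin(w) - 1)*cos(w)/(sin(w)^2 - sin(w) + 2)^2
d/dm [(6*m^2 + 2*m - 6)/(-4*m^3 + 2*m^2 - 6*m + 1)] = 2*(12*m^4 + 8*m^3 - 56*m^2 + 18*m - 17)/(16*m^6 - 16*m^5 + 52*m^4 - 32*m^3 + 40*m^2 - 12*m + 1)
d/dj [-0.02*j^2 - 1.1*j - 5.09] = -0.04*j - 1.1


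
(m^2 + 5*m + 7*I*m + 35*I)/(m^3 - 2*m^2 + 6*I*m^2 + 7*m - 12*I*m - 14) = (m + 5)/(m^2 - m*(2 + I) + 2*I)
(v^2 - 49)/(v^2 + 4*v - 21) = (v - 7)/(v - 3)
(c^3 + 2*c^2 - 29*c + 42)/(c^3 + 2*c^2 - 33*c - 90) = (c^3 + 2*c^2 - 29*c + 42)/(c^3 + 2*c^2 - 33*c - 90)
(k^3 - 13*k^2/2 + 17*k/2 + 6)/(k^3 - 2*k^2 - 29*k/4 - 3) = 2*(k - 3)/(2*k + 3)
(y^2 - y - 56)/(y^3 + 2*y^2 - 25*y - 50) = (y^2 - y - 56)/(y^3 + 2*y^2 - 25*y - 50)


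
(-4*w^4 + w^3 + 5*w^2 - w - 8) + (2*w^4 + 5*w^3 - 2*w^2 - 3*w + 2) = -2*w^4 + 6*w^3 + 3*w^2 - 4*w - 6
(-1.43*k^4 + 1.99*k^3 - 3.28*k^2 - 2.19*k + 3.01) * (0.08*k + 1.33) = -0.1144*k^5 - 1.7427*k^4 + 2.3843*k^3 - 4.5376*k^2 - 2.6719*k + 4.0033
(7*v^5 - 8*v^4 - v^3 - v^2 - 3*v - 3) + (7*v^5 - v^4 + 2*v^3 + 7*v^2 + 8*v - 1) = 14*v^5 - 9*v^4 + v^3 + 6*v^2 + 5*v - 4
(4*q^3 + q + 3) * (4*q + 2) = 16*q^4 + 8*q^3 + 4*q^2 + 14*q + 6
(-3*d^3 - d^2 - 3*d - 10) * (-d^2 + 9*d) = 3*d^5 - 26*d^4 - 6*d^3 - 17*d^2 - 90*d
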